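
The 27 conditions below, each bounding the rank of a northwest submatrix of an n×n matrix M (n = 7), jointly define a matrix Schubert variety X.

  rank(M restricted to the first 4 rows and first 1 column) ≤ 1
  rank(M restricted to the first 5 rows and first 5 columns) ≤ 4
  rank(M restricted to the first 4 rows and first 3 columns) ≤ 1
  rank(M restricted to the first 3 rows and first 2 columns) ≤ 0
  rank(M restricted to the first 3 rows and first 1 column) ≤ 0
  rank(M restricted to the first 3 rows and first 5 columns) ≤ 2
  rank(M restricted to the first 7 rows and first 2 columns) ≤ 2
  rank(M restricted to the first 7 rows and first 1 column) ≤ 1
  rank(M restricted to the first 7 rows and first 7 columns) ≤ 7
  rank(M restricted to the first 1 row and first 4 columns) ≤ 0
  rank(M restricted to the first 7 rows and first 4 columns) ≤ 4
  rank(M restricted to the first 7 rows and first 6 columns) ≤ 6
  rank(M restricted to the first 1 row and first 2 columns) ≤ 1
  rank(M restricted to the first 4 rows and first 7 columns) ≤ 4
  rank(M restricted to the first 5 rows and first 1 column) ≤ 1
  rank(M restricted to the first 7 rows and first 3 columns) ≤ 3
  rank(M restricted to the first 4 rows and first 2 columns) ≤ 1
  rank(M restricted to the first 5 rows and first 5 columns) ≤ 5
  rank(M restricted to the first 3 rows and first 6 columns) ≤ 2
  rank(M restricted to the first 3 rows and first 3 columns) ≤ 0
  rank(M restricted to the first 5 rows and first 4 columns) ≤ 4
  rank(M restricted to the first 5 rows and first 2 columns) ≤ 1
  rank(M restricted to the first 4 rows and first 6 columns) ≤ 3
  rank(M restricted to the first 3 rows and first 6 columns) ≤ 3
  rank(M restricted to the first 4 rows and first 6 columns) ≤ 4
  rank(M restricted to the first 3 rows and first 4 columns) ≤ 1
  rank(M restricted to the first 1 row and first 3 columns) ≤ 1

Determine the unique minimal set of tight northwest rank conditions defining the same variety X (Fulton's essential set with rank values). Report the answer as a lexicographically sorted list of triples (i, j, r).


Recovering R(i,j) via the rank-extension bound from the 27 conditions:

  0  0  0  0  1  1  1
  0  0  0  1  2  2  2
  0  0  0  1  2  2  3
  1  1  1  2  3  3  4
  1  1  2  3  4  4  5
  1  2  3  4  5  5  6
  1  2  3  4  5  6  7

second differences of R give the permutation w = (5, 4, 7, 1, 3, 2, 6).

D(w) has 12 cells with 4 SE-corners; essential set:

[(1, 4, 0), (3, 3, 0), (3, 6, 2), (5, 2, 1)]


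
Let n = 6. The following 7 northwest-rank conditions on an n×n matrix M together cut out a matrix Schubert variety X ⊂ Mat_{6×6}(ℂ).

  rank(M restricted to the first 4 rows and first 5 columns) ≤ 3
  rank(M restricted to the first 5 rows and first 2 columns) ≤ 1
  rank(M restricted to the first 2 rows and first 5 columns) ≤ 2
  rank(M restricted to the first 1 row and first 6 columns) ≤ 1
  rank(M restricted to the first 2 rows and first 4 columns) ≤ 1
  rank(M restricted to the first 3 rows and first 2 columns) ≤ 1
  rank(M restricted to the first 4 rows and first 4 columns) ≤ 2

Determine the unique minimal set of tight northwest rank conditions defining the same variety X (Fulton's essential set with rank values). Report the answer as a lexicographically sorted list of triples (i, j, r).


Reconstructing r_w from the 7 given conditions:

  R[1]: 1  1  1  1  1  1
  R[2]: 1  1  1  1  2  2
  R[3]: 1  1  2  2  3  3
  R[4]: 1  1  2  2  3  4
  R[5]: 1  1  2  3  4  5
  R[6]: 1  2  3  4  5  6

giving w = (1, 5, 3, 6, 4, 2) via Δ²R.

ℓ(w)=7; the 3 essential cells (i,j,r):

[(2, 4, 1), (4, 4, 2), (5, 2, 1)]


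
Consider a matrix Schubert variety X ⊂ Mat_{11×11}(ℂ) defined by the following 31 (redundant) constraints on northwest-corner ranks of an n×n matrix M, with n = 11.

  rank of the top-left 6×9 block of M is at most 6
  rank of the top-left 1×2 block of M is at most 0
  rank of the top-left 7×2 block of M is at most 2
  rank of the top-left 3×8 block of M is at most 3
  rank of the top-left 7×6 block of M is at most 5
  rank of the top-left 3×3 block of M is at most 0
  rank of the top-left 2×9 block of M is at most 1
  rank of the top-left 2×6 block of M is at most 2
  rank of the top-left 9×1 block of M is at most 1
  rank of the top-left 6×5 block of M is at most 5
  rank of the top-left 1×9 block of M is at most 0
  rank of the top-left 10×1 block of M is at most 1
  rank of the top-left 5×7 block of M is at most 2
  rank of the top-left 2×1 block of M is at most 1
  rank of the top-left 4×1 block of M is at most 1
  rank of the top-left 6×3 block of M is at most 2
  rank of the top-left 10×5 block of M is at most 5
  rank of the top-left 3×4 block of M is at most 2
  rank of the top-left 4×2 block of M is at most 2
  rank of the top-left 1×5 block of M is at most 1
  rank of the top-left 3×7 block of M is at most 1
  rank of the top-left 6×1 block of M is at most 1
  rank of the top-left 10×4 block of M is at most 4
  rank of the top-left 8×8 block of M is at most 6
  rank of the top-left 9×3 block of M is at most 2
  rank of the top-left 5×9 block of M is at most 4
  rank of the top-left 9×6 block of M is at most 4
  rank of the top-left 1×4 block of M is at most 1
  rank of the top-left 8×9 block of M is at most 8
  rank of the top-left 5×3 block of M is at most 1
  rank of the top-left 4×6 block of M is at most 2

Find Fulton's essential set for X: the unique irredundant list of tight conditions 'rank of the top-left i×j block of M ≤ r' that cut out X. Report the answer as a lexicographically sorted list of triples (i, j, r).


The tightest implied rank at each (i,j), from the 31 conditions:

  i=1: 0 | 0 | 0 | 0 | 0 | 0 | 0 | 0 | 0 | 1 | 1
  i=2: 0 | 0 | 0 | 1 | 1 | 1 | 1 | 1 | 1 | 2 | 2
  i=3: 0 | 0 | 0 | 1 | 1 | 1 | 1 | 2 | 2 | 3 | 3
  i=4: 1 | 1 | 1 | 2 | 2 | 2 | 2 | 3 | 3 | 4 | 4
  i=5: 1 | 1 | 1 | 2 | 2 | 2 | 2 | 3 | 4 | 5 | 5
  i=6: 1 | 2 | 2 | 3 | 3 | 3 | 3 | 4 | 5 | 6 | 6
  i=7: 1 | 2 | 2 | 3 | 4 | 4 | 4 | 5 | 6 | 7 | 7
  i=8: 1 | 2 | 2 | 3 | 4 | 4 | 5 | 6 | 7 | 8 | 8
  i=9: 1 | 2 | 2 | 3 | 4 | 4 | 5 | 6 | 7 | 8 | 9
  i=10: 1 | 2 | 3 | 4 | 5 | 5 | 6 | 7 | 8 | 9 | 10
  i=11: 1 | 2 | 3 | 4 | 5 | 6 | 7 | 8 | 9 | 10 | 11

reading off 1-entries of Δ²R: w = (10, 4, 8, 1, 9, 2, 5, 7, 11, 3, 6).

D(w) has 28 cells with 7 SE-corners; essential set:

[(1, 9, 0), (3, 3, 0), (3, 7, 1), (5, 3, 1), (5, 7, 2), (9, 3, 2), (9, 6, 4)]


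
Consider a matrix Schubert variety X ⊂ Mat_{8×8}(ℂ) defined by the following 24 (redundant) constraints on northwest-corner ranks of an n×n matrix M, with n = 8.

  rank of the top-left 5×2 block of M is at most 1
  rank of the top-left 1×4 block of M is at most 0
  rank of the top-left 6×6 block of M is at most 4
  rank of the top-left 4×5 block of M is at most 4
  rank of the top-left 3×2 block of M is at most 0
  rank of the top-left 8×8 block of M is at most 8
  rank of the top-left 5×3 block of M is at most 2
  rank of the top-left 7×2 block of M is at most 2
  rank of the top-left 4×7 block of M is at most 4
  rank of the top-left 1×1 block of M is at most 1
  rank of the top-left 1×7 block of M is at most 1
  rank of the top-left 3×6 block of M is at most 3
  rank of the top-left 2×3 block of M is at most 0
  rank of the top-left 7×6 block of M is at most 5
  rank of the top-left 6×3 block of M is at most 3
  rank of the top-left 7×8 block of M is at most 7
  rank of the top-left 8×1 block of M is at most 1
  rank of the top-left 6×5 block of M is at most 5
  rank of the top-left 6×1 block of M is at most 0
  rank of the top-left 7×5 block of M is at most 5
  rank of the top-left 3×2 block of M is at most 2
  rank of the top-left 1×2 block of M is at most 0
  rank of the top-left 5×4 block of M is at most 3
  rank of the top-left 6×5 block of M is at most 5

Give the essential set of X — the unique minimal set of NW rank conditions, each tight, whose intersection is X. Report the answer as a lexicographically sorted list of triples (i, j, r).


The tightest implied rank at each (i,j), from the 24 conditions:

  i=1: 0 0 0 0 1 1 1 1
  i=2: 0 0 0 1 2 2 2 2
  i=3: 0 0 1 2 3 3 3 3
  i=4: 0 1 2 3 4 4 4 4
  i=5: 0 1 2 3 4 4 5 5
  i=6: 0 1 2 3 4 4 5 6
  i=7: 1 2 3 4 5 5 6 7
  i=8: 1 2 3 4 5 6 7 8

reading off 1-entries of Δ²R: w = (5, 4, 3, 2, 7, 8, 1, 6).

Rothe diagram D(w) (14 cells), 5 SE-corners (essential conditions):

[(1, 4, 0), (2, 3, 0), (3, 2, 0), (6, 1, 0), (6, 6, 4)]


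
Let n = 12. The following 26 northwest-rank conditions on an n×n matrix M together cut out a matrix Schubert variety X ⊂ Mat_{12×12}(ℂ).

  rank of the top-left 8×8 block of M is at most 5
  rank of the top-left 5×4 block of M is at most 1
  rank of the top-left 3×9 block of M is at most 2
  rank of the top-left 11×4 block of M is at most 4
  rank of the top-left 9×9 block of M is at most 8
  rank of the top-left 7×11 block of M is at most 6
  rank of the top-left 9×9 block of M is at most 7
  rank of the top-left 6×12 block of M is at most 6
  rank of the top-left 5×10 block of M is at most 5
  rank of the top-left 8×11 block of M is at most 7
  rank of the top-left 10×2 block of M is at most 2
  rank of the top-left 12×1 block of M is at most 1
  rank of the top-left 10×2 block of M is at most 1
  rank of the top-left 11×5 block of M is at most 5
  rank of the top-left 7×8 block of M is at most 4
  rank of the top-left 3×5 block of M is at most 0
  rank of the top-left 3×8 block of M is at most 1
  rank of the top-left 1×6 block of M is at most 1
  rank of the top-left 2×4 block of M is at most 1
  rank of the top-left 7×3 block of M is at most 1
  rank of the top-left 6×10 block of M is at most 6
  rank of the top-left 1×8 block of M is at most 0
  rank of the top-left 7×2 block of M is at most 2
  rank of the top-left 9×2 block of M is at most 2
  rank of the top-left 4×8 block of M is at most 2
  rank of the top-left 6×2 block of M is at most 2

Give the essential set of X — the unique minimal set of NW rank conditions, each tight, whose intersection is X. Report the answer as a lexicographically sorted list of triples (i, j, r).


Recovering R(i,j) via the rank-extension bound from the 26 conditions:

  row 1: 0  0  0  0  0  0  0  0  1  1  1  1
  row 2: 0  0  0  0  0  1  1  1  2  2  2  2
  row 3: 0  0  0  0  0  1  1  1  2  3  3  3
  row 4: 1  1  1  1  1  2  2  2  3  4  4  4
  row 5: 1  1  1  1  2  3  3  3  4  5  5  5
  row 6: 1  1  1  2  3  4  4  4  5  6  6  6
  row 7: 1  1  1  2  3  4  4  4  5  6  6  7
  row 8: 1  1  2  3  4  5  5  5  6  7  7  8
  row 9: 1  1  2  3  4  5  6  6  7  8  8  9
  row 10: 1  1  2  3  4  5  6  7  8  9  9  10
  row 11: 1  2  3  4  5  6  7  8  9  10  10  11
  row 12: 1  2  3  4  5  6  7  8  9  10  11  12

reading off 1-entries of Δ²R: w = (9, 6, 10, 1, 5, 4, 12, 3, 7, 8, 2, 11).

D(w) has 33 cells with 8 SE-corners; essential set:

[(1, 8, 0), (3, 5, 0), (3, 8, 1), (5, 4, 1), (7, 3, 1), (7, 8, 4), (7, 11, 6), (10, 2, 1)]


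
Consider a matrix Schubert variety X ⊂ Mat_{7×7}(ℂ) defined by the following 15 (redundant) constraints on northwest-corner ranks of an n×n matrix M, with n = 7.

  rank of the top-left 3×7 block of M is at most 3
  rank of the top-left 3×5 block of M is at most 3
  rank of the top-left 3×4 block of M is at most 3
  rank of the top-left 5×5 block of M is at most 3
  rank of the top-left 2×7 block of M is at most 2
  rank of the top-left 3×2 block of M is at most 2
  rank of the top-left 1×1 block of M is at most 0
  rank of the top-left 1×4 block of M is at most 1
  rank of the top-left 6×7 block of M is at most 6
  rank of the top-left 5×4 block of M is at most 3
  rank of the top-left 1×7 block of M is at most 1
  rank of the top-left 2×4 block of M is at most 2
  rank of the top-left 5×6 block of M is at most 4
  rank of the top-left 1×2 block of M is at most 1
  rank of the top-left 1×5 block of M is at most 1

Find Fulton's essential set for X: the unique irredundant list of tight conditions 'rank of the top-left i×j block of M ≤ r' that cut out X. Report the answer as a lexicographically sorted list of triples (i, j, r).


Propagating the 15 rank bounds to every northwest block:

  R[1]: 0  1  1  1  1  1  1
  R[2]: 1  2  2  2  2  2  2
  R[3]: 1  2  3  3  3  3  3
  R[4]: 1  2  3  3  3  4  4
  R[5]: 1  2  3  3  3  4  5
  R[6]: 1  2  3  4  4  5  6
  R[7]: 1  2  3  4  5  6  7

the unique w with this rank table is (2, 1, 3, 6, 7, 4, 5).

|D(w)|=5, |Ess(w)|=2:

[(1, 1, 0), (5, 5, 3)]


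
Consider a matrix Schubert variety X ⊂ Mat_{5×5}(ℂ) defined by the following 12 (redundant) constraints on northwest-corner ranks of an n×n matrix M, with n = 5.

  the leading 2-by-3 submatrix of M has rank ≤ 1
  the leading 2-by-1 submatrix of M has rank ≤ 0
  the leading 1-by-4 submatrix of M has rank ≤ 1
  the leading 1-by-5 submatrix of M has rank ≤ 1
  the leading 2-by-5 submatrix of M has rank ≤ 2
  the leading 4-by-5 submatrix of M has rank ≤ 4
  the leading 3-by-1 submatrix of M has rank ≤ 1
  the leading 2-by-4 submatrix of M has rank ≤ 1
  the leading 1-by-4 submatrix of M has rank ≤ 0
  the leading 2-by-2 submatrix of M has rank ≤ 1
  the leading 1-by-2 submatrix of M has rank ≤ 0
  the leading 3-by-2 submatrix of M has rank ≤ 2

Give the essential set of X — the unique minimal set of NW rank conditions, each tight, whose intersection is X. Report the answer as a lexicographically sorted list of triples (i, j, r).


Computing R[i][j] = min implied NW-rank bound (n=5, 12 conditions):

  0, 0, 0, 0, 1
  0, 1, 1, 1, 2
  1, 2, 2, 2, 3
  1, 2, 3, 3, 4
  1, 2, 3, 4, 5

giving w = (5, 2, 1, 3, 4) via Δ²R.

ℓ(w)=5; the 2 essential cells (i,j,r):

[(1, 4, 0), (2, 1, 0)]


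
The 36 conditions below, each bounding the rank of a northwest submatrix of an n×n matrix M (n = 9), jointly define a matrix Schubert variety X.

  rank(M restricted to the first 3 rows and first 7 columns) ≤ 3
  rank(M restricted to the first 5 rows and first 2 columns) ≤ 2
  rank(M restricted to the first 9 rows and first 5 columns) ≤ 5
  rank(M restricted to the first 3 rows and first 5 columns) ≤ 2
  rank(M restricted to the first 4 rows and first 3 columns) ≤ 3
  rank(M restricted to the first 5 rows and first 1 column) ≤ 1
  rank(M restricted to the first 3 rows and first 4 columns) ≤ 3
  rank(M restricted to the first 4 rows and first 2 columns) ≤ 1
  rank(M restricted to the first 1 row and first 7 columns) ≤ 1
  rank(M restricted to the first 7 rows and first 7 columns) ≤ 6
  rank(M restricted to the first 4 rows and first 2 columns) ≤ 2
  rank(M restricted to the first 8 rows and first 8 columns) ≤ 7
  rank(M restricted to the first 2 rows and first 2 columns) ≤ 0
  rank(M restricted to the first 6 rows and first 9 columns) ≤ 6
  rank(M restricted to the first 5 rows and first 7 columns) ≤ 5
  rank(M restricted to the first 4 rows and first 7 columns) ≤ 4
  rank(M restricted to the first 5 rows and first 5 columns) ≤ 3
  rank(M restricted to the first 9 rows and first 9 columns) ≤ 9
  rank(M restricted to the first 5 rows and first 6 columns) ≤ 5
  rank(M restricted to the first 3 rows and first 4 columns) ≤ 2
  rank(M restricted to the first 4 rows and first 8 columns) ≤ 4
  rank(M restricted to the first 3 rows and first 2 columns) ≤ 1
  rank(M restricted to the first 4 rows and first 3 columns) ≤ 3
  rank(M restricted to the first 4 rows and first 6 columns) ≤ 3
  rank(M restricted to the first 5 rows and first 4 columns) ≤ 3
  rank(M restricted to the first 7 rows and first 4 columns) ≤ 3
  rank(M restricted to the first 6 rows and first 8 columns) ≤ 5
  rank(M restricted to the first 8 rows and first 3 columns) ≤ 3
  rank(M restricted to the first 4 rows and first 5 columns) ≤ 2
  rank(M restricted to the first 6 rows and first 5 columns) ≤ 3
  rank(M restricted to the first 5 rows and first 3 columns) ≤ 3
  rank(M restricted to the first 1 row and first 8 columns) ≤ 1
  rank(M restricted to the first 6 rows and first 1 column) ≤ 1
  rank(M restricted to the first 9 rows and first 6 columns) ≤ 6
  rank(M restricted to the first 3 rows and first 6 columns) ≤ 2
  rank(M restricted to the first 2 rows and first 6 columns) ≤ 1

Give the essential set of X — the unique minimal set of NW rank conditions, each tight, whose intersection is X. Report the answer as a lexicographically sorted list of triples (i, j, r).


Rank table r_w(9×9) implied by the 36 constraints:

  0 | 0 | 1 | 1 | 1 | 1 | 1 | 1 | 1
  0 | 0 | 1 | 1 | 1 | 1 | 2 | 2 | 2
  1 | 1 | 2 | 2 | 2 | 2 | 3 | 3 | 3
  1 | 1 | 2 | 2 | 2 | 3 | 4 | 4 | 4
  1 | 2 | 3 | 3 | 3 | 4 | 5 | 5 | 5
  1 | 2 | 3 | 3 | 3 | 4 | 5 | 5 | 6
  1 | 2 | 3 | 3 | 4 | 5 | 6 | 6 | 7
  1 | 2 | 3 | 4 | 5 | 6 | 7 | 7 | 8
  1 | 2 | 3 | 4 | 5 | 6 | 7 | 8 | 9

the unique w with this rank table is (3, 7, 1, 6, 2, 9, 5, 4, 8).

|D(w)|=14, |Ess(w)|=7:

[(2, 2, 0), (2, 6, 1), (4, 2, 1), (4, 5, 2), (6, 5, 3), (6, 8, 5), (7, 4, 3)]


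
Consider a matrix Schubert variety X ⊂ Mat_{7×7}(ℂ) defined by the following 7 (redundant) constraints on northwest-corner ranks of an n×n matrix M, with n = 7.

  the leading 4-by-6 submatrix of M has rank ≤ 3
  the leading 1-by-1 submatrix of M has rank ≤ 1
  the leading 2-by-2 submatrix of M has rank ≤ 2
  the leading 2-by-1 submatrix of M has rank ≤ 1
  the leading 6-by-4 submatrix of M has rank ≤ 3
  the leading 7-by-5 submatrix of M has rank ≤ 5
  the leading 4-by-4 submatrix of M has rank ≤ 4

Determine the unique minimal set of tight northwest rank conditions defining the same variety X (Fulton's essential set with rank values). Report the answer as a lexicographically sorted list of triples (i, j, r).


Computing R[i][j] = min implied NW-rank bound (n=7, 7 conditions):

  1, 1, 1, 1, 1, 1, 1
  1, 2, 2, 2, 2, 2, 2
  1, 2, 3, 3, 3, 3, 3
  1, 2, 3, 3, 3, 3, 4
  1, 2, 3, 3, 4, 4, 5
  1, 2, 3, 3, 4, 5, 6
  1, 2, 3, 4, 5, 6, 7

second differences of R give the permutation w = (1, 2, 3, 7, 5, 6, 4).

D(w) has 5 cells with 2 SE-corners; essential set:

[(4, 6, 3), (6, 4, 3)]


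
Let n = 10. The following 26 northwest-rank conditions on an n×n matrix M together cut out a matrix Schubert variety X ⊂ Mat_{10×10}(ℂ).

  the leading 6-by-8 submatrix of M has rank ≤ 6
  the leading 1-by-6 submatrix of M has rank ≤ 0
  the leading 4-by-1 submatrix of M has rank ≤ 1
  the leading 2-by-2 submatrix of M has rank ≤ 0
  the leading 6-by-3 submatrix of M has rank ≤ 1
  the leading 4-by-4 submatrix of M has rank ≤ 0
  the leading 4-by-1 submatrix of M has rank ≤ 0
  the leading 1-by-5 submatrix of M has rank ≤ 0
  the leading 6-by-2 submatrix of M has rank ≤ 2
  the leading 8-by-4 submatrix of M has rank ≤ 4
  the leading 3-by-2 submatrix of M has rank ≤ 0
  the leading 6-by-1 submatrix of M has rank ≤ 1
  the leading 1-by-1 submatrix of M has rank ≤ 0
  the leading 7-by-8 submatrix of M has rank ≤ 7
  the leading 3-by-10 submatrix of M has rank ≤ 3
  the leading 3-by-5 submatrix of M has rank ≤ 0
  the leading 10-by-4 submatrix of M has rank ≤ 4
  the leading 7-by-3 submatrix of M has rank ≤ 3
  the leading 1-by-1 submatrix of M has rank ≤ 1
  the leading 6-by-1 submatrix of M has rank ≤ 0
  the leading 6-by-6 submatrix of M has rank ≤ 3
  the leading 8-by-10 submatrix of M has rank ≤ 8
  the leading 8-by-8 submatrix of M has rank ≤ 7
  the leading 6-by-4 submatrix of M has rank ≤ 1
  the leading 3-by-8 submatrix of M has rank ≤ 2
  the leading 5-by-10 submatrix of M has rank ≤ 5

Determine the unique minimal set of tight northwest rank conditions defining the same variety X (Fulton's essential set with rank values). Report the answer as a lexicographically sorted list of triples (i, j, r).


Propagating the 26 rank bounds to every northwest block:

  R[1]: 0, 0, 0, 0, 0, 0, 1, 1, 1, 1
  R[2]: 0, 0, 0, 0, 0, 1, 2, 2, 2, 2
  R[3]: 0, 0, 0, 0, 0, 1, 2, 2, 3, 3
  R[4]: 0, 0, 0, 0, 1, 2, 3, 3, 4, 4
  R[5]: 0, 1, 1, 1, 2, 3, 4, 4, 5, 5
  R[6]: 0, 1, 1, 1, 2, 3, 4, 5, 6, 6
  R[7]: 1, 2, 2, 2, 3, 4, 5, 6, 7, 7
  R[8]: 1, 2, 3, 3, 4, 5, 6, 7, 8, 8
  R[9]: 1, 2, 3, 4, 5, 6, 7, 8, 9, 9
  R[10]: 1, 2, 3, 4, 5, 6, 7, 8, 9, 10

the unique w with this rank table is (7, 6, 9, 5, 2, 8, 1, 3, 4, 10).

Fulton essential set (6 of the 25 Rothe cells):

[(1, 6, 0), (3, 5, 0), (3, 8, 2), (4, 4, 0), (6, 1, 0), (6, 4, 1)]


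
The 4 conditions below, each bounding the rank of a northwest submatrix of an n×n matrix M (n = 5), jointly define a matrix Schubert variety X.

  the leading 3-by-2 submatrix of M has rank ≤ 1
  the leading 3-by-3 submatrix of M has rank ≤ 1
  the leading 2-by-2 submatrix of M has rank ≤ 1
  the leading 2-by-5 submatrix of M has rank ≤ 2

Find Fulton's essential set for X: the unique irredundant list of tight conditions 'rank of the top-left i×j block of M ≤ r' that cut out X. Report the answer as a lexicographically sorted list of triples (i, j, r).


Computing R[i][j] = min implied NW-rank bound (n=5, 4 conditions):

  1 1 1 1 1
  1 1 1 2 2
  1 1 1 2 3
  1 2 2 3 4
  1 2 3 4 5

second differences of R give the permutation w = (1, 4, 5, 2, 3).

Rothe diagram D(w) (4 cells), 1 SE-corner (essential condition):

[(3, 3, 1)]


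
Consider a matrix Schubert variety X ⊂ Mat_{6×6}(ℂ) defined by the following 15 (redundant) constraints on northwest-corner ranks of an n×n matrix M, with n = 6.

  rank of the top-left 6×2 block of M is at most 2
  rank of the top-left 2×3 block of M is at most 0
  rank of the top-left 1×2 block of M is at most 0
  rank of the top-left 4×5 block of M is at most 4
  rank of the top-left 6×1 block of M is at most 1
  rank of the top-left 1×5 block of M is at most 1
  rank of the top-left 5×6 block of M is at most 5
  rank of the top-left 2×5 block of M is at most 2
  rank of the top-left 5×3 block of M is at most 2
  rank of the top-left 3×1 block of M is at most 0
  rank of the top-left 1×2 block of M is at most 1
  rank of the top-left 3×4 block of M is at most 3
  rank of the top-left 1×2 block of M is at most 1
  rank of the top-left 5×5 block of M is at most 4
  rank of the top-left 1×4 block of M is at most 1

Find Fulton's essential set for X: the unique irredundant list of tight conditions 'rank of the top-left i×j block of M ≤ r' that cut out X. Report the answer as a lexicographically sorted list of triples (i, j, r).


Rank table r_w(6×6) implied by the 15 constraints:

  R[1]: 0 0 0 1 1 1
  R[2]: 0 0 0 1 2 2
  R[3]: 0 1 1 2 3 3
  R[4]: 1 2 2 3 4 4
  R[5]: 1 2 2 3 4 5
  R[6]: 1 2 3 4 5 6

second differences of R give the permutation w = (4, 5, 2, 1, 6, 3).

D(w) has 8 cells with 3 SE-corners; essential set:

[(2, 3, 0), (3, 1, 0), (5, 3, 2)]


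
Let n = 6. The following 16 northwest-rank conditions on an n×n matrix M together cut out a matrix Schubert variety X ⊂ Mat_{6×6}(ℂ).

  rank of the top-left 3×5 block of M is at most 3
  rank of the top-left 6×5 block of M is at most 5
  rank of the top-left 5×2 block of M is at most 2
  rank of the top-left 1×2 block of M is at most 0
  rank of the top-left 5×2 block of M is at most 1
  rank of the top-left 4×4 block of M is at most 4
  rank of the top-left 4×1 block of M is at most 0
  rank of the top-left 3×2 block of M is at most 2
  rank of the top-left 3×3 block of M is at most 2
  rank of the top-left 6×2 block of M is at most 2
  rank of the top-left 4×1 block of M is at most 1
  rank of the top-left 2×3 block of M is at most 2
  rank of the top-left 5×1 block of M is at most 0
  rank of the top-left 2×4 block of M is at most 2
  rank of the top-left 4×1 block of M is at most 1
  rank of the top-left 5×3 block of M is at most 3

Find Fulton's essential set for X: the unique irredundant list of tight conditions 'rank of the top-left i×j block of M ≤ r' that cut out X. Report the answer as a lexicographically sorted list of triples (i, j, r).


Propagating the 16 rank bounds to every northwest block:

  i=1: 0 | 0 | 1 | 1 | 1 | 1
  i=2: 0 | 1 | 2 | 2 | 2 | 2
  i=3: 0 | 1 | 2 | 3 | 3 | 3
  i=4: 0 | 1 | 2 | 3 | 4 | 4
  i=5: 0 | 1 | 2 | 3 | 4 | 5
  i=6: 1 | 2 | 3 | 4 | 5 | 6

the unique w with this rank table is (3, 2, 4, 5, 6, 1).

Rothe diagram D(w) (6 cells), 2 SE-corners (essential conditions):

[(1, 2, 0), (5, 1, 0)]


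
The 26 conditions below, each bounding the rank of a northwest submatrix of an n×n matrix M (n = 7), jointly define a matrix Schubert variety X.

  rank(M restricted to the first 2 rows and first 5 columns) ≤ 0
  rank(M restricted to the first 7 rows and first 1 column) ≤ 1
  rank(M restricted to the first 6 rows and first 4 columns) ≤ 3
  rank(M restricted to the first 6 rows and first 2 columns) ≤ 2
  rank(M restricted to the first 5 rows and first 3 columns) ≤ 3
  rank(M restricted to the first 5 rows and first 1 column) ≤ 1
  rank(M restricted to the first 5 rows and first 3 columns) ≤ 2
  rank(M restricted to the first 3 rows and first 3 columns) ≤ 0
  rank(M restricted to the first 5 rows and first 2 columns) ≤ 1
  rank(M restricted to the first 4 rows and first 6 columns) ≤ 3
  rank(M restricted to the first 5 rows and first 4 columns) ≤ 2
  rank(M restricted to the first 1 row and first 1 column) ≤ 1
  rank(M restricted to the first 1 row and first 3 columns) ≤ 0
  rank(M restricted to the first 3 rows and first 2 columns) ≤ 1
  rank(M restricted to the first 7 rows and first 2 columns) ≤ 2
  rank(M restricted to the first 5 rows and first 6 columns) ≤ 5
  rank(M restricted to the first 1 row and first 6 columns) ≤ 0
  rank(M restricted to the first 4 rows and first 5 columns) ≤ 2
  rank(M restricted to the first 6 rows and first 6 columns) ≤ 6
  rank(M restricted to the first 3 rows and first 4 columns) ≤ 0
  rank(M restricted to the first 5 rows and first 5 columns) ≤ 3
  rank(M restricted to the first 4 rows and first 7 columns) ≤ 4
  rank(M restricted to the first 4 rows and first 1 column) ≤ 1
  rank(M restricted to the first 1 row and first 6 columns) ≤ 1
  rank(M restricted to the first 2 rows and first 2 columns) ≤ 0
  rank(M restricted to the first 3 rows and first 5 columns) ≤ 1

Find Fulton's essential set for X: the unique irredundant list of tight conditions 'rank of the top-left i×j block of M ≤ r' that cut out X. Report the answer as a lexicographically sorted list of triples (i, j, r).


Recovering R(i,j) via the rank-extension bound from the 26 conditions:

  row 1: 0 | 0 | 0 | 0 | 0 | 0 | 1
  row 2: 0 | 0 | 0 | 0 | 0 | 1 | 2
  row 3: 0 | 0 | 0 | 0 | 1 | 2 | 3
  row 4: 1 | 1 | 1 | 1 | 2 | 3 | 4
  row 5: 1 | 1 | 2 | 2 | 3 | 4 | 5
  row 6: 1 | 2 | 3 | 3 | 4 | 5 | 6
  row 7: 1 | 2 | 3 | 4 | 5 | 6 | 7

giving w = (7, 6, 5, 1, 3, 2, 4) via Δ²R.

D(w) has 16 cells with 4 SE-corners; essential set:

[(1, 6, 0), (2, 5, 0), (3, 4, 0), (5, 2, 1)]


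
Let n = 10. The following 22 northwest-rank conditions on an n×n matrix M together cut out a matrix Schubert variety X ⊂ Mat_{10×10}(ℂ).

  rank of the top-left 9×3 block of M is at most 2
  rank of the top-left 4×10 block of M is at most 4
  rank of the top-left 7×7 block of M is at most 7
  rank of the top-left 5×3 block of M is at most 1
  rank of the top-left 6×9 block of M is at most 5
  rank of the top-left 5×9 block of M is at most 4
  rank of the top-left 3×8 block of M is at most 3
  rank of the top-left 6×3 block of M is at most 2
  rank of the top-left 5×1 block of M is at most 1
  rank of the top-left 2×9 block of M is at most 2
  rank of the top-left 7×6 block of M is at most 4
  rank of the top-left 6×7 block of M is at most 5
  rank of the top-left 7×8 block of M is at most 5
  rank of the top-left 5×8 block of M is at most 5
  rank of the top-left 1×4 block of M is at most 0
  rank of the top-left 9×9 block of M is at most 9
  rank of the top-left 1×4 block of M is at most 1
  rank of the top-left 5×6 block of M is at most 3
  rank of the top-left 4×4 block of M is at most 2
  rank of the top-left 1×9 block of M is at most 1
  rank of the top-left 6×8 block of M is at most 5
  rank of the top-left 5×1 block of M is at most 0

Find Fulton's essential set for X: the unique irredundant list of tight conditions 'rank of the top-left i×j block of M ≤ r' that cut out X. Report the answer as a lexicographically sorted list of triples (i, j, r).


Recovering R(i,j) via the rank-extension bound from the 22 conditions:

  0  0  0  0  1  1  1  1  1  1
  0  1  1  1  2  2  2  2  2  2
  0  1  1  2  3  3  3  3  3  3
  0  1  1  2  3  3  4  4  4  4
  0  1  1  2  3  3  4  4  4  5
  1  2  2  3  4  4  5  5  5  6
  1  2  2  3  4  4  5  5  6  7
  1  2  2  3  4  5  6  6  7  8
  1  2  2  3  4  5  6  7  8  9
  1  2  3  4  5  6  7  8  9  10

the unique w with this rank table is (5, 2, 4, 7, 10, 1, 9, 6, 8, 3).

Fulton essential set (8 of the 20 Rothe cells):

[(1, 4, 0), (5, 1, 0), (5, 3, 1), (5, 6, 3), (5, 9, 4), (7, 6, 4), (7, 8, 5), (9, 3, 2)]


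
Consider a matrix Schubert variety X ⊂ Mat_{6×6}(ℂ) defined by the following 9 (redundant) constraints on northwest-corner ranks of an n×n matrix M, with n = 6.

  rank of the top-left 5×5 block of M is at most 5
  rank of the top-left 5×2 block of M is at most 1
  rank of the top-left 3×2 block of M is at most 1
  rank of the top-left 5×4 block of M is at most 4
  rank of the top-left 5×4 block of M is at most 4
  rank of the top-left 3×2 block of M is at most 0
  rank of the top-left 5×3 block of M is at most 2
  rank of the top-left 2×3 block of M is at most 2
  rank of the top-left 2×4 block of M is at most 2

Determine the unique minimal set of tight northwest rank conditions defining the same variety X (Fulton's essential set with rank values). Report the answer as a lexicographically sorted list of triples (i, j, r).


Propagating the 9 rank bounds to every northwest block:

  i=1: 0 | 0 | 1 | 1 | 1 | 1
  i=2: 0 | 0 | 1 | 2 | 2 | 2
  i=3: 0 | 0 | 1 | 2 | 3 | 3
  i=4: 1 | 1 | 2 | 3 | 4 | 4
  i=5: 1 | 1 | 2 | 3 | 4 | 5
  i=6: 1 | 2 | 3 | 4 | 5 | 6

giving w = (3, 4, 5, 1, 6, 2) via Δ²R.

ℓ(w)=7; the 2 essential cells (i,j,r):

[(3, 2, 0), (5, 2, 1)]


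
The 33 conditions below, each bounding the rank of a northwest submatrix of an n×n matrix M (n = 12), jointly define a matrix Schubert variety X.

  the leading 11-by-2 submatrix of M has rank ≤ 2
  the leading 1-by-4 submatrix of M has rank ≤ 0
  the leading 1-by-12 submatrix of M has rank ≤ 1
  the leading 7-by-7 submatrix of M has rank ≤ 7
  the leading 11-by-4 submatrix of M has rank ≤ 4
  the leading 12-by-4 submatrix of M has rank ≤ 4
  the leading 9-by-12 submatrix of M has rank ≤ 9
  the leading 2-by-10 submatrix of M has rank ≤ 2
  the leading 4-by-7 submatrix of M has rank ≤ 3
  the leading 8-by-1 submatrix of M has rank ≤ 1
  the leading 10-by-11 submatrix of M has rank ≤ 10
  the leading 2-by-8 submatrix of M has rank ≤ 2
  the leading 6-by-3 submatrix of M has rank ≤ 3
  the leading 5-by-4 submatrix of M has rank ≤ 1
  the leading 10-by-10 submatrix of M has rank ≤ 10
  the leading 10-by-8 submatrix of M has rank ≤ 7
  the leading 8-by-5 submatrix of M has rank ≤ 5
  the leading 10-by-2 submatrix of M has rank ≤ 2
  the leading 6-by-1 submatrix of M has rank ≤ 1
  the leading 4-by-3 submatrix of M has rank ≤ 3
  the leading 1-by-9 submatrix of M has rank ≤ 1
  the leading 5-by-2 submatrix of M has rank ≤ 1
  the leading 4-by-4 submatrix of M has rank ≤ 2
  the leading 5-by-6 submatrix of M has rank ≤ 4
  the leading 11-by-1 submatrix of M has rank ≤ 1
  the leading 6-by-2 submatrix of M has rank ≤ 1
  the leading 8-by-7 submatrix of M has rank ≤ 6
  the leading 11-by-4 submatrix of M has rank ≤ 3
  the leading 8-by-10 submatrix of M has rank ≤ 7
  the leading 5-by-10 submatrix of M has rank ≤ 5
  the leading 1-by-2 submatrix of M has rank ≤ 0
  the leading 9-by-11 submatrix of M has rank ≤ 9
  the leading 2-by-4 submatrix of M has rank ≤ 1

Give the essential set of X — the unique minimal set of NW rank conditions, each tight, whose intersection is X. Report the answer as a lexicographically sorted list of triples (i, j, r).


Reconstructing r_w from the 33 given conditions:

  R[1]: 0, 0, 0, 0, 1, 1, 1, 1, 1, 1, 1, 1
  R[2]: 1, 1, 1, 1, 2, 2, 2, 2, 2, 2, 2, 2
  R[3]: 1, 1, 1, 1, 2, 3, 3, 3, 3, 3, 3, 3
  R[4]: 1, 1, 1, 1, 2, 3, 3, 4, 4, 4, 4, 4
  R[5]: 1, 1, 1, 1, 2, 3, 4, 5, 5, 5, 5, 5
  R[6]: 1, 1, 2, 2, 3, 4, 5, 6, 6, 6, 6, 6
  R[7]: 1, 2, 3, 3, 4, 5, 6, 7, 7, 7, 7, 7
  R[8]: 1, 2, 3, 3, 4, 5, 6, 7, 7, 7, 8, 8
  R[9]: 1, 2, 3, 3, 4, 5, 6, 7, 8, 8, 9, 9
  R[10]: 1, 2, 3, 3, 4, 5, 6, 7, 8, 9, 10, 10
  R[11]: 1, 2, 3, 3, 4, 5, 6, 7, 8, 9, 10, 11
  R[12]: 1, 2, 3, 4, 5, 6, 7, 8, 9, 10, 11, 12

reading off 1-entries of Δ²R: w = (5, 1, 6, 8, 7, 3, 2, 11, 9, 10, 12, 4).

D(w) has 21 cells with 6 SE-corners; essential set:

[(1, 4, 0), (4, 7, 3), (5, 4, 1), (6, 2, 1), (8, 10, 7), (11, 4, 3)]


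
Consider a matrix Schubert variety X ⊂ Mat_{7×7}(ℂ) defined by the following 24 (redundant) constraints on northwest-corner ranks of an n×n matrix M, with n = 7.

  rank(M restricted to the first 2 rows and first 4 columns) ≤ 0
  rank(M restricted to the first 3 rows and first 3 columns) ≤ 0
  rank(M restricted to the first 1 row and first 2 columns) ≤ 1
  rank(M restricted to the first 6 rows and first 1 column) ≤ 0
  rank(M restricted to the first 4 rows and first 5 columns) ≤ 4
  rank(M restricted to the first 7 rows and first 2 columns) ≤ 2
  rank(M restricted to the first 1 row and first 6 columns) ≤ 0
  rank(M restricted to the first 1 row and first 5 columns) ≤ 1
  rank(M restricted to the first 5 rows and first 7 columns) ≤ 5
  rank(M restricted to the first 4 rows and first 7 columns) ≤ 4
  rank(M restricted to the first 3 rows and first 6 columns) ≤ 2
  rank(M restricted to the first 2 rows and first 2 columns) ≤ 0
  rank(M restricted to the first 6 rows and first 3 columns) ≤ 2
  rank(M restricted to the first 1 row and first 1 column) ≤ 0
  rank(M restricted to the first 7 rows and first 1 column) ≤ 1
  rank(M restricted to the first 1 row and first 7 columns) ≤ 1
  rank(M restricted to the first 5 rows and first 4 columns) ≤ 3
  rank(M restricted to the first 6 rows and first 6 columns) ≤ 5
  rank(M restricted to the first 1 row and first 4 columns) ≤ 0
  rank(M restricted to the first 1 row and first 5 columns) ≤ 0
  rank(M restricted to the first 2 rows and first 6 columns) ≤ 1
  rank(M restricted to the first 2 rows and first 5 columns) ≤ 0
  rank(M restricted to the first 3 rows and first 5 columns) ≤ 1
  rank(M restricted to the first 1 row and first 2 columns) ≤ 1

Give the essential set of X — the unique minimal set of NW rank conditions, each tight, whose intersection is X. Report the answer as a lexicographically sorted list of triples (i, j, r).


Recovering R(i,j) via the rank-extension bound from the 24 conditions:

  R[1]: 0 0 0 0 0 0 1
  R[2]: 0 0 0 0 0 1 2
  R[3]: 0 0 0 1 1 2 3
  R[4]: 0 1 1 2 2 3 4
  R[5]: 0 1 2 3 3 4 5
  R[6]: 0 1 2 3 4 5 6
  R[7]: 1 2 3 4 5 6 7

so w = (7, 6, 4, 2, 3, 5, 1).

Fulton essential set (4 of the 17 Rothe cells):

[(1, 6, 0), (2, 5, 0), (3, 3, 0), (6, 1, 0)]


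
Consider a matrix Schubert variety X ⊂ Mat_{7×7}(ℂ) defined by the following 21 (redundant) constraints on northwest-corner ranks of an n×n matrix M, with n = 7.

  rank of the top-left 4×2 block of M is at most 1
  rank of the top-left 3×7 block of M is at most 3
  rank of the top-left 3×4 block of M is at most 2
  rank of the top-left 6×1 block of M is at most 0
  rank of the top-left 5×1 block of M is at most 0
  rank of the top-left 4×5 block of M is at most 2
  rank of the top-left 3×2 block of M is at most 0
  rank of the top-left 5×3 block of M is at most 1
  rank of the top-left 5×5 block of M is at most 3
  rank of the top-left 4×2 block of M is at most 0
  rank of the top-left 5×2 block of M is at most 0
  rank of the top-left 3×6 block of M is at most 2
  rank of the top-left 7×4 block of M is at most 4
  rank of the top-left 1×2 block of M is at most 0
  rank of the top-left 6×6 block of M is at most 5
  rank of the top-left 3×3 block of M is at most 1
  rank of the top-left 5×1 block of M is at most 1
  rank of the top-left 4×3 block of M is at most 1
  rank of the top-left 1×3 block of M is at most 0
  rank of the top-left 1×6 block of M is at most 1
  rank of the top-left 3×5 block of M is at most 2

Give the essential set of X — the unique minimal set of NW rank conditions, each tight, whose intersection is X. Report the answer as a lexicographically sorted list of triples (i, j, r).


Recovering R(i,j) via the rank-extension bound from the 21 conditions:

  i=1: 0, 0, 0, 1, 1, 1, 1
  i=2: 0, 0, 1, 2, 2, 2, 2
  i=3: 0, 0, 1, 2, 2, 2, 3
  i=4: 0, 0, 1, 2, 2, 3, 4
  i=5: 0, 0, 1, 2, 3, 4, 5
  i=6: 0, 1, 2, 3, 4, 5, 6
  i=7: 1, 2, 3, 4, 5, 6, 7

second differences of R give the permutation w = (4, 3, 7, 6, 5, 2, 1).

D(w) has 15 cells with 5 SE-corners; essential set:

[(1, 3, 0), (3, 6, 2), (4, 5, 2), (5, 2, 0), (6, 1, 0)]


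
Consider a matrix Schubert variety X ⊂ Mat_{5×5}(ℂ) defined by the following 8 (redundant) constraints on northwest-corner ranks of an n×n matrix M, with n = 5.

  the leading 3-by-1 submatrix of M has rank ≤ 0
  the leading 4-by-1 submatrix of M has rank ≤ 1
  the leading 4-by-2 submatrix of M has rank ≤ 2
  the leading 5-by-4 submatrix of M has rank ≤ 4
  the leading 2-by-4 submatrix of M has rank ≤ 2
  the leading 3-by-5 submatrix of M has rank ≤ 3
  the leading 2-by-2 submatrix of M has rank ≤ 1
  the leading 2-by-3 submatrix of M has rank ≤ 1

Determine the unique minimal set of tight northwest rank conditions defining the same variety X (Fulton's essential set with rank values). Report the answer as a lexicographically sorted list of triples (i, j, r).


Rank table r_w(5×5) implied by the 8 constraints:

  i=1: 0, 1, 1, 1, 1
  i=2: 0, 1, 1, 2, 2
  i=3: 0, 1, 2, 3, 3
  i=4: 1, 2, 3, 4, 4
  i=5: 1, 2, 3, 4, 5

reading off 1-entries of Δ²R: w = (2, 4, 3, 1, 5).

Rothe diagram D(w) (4 cells), 2 SE-corners (essential conditions):

[(2, 3, 1), (3, 1, 0)]


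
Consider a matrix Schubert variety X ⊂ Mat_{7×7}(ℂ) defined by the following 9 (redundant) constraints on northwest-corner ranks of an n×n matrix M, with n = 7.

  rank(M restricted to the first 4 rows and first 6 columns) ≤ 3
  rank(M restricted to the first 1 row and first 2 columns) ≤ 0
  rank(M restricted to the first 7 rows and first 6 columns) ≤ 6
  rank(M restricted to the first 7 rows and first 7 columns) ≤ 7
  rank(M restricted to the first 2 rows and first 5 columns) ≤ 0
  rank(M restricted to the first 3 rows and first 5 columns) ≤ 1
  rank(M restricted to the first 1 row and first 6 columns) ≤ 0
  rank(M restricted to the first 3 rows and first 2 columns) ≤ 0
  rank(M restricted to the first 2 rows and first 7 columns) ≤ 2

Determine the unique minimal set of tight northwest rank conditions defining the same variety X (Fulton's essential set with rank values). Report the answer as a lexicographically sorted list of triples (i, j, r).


Recovering R(i,j) via the rank-extension bound from the 9 conditions:

  row 1: 0 | 0 | 0 | 0 | 0 | 0 | 1
  row 2: 0 | 0 | 0 | 0 | 0 | 1 | 2
  row 3: 0 | 0 | 1 | 1 | 1 | 2 | 3
  row 4: 1 | 1 | 2 | 2 | 2 | 3 | 4
  row 5: 1 | 2 | 3 | 3 | 3 | 4 | 5
  row 6: 1 | 2 | 3 | 4 | 4 | 5 | 6
  row 7: 1 | 2 | 3 | 4 | 5 | 6 | 7

hence w(1..7) = (7, 6, 3, 1, 2, 4, 5).

Fulton essential set (3 of the 13 Rothe cells):

[(1, 6, 0), (2, 5, 0), (3, 2, 0)]


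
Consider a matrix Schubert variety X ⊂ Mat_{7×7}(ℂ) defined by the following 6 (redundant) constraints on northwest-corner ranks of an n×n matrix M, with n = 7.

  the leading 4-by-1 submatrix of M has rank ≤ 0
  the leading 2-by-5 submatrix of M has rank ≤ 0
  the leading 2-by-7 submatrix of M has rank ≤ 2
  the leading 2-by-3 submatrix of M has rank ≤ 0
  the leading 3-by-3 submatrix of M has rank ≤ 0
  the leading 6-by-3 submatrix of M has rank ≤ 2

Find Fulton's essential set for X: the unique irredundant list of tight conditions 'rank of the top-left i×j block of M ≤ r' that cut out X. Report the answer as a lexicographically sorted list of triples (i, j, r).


Computing R[i][j] = min implied NW-rank bound (n=7, 6 conditions):

  0 | 0 | 0 | 0 | 0 | 1 | 1
  0 | 0 | 0 | 0 | 0 | 1 | 2
  0 | 0 | 0 | 1 | 1 | 2 | 3
  0 | 1 | 1 | 2 | 2 | 3 | 4
  1 | 2 | 2 | 3 | 3 | 4 | 5
  1 | 2 | 2 | 3 | 4 | 5 | 6
  1 | 2 | 3 | 4 | 5 | 6 | 7

hence w(1..7) = (6, 7, 4, 2, 1, 5, 3).

4 SE-corners of the 15-cell Rothe diagram give Ess(w):

[(2, 5, 0), (3, 3, 0), (4, 1, 0), (6, 3, 2)]
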